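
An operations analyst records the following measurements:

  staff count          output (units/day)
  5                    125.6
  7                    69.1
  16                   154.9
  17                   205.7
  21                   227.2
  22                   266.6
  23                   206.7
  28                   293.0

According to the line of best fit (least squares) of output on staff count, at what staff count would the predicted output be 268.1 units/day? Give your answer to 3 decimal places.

26.104

n = 8, Σx = 139, Σy = 1548.8, Σxy = 30681.5, Σx² = 2857
Sxx = Σx² − (Σx)²/n = 2857 − 2415.125 = 441.875
Sxy = Σxy − (Σx)(Σy)/n = 30681.5 − 26910.4 = 3771.1
b = Sxy/Sxx = 3771.1/441.875 = 8.534314
a = ȳ − b·x̄ = 193.6 − 8.534314·17.375 = 45.316294
Set a + b·x = 268.1: x = (268.1 − 45.316294) / 8.534314 = 26.104466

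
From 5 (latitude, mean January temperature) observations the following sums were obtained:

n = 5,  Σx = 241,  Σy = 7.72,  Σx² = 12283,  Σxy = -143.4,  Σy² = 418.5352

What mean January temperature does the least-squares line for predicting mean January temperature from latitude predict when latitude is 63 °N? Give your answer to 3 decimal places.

-9.898

Sxx = Σx² − (Σx)²/n = 12283 − 11616.2 = 666.8
Sxy = Σxy − (Σx)(Σy)/n = -143.4 − 372.104 = -515.504
b = Sxy/Sxx = -515.504/666.8 = -0.773101
a = ȳ − b·x̄ = 1.544 − (-0.773101)·48.2 = 38.807487
ŷ(63) = a + b·63 = 38.807487 + (-0.773101)·63 = -9.897900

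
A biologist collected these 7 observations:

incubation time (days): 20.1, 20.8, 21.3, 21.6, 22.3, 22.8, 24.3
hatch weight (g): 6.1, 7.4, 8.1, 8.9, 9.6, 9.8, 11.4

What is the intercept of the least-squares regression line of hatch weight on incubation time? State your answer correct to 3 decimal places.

-18.054

n = 7, Σx = 153.2, Σy = 61.3, Σxy = 1355.84, Σx² = 3364.52
Sxx = Σx² − (Σx)²/n = 3364.52 − 3352.891429 = 11.628571
Sxy = Σxy − (Σx)(Σy)/n = 1355.84 − 1341.594286 = 14.245714
b = Sxy/Sxx = 14.245714/11.628571 = 1.225061
a = ȳ − b·x̄ = 8.757143 − 1.225061·21.885714 = -18.054201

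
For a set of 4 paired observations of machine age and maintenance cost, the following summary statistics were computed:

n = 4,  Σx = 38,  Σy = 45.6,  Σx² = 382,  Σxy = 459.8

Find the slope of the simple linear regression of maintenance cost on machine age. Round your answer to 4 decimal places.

Sxx = Σx² − (Σx)²/n = 382 − 361 = 21
Sxy = Σxy − (Σx)(Σy)/n = 459.8 − 433.2 = 26.6
b = Sxy/Sxx = 26.6/21 = 1.266667

1.2667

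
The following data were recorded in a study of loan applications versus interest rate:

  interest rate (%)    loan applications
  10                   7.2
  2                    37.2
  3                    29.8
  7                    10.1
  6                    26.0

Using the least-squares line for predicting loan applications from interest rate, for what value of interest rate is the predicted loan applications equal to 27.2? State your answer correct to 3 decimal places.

4.235

n = 5, Σx = 28, Σy = 110.3, Σxy = 462.5, Σx² = 198
Sxx = Σx² − (Σx)²/n = 198 − 156.8 = 41.2
Sxy = Σxy − (Σx)(Σy)/n = 462.5 − 617.68 = -155.18
b = Sxy/Sxx = -155.18/41.2 = -3.766505
a = ȳ − b·x̄ = 22.06 − (-3.766505)·5.6 = 43.152427
Set a + b·x = 27.2: x = (27.2 − 43.152427) / (-3.766505) = 4.235340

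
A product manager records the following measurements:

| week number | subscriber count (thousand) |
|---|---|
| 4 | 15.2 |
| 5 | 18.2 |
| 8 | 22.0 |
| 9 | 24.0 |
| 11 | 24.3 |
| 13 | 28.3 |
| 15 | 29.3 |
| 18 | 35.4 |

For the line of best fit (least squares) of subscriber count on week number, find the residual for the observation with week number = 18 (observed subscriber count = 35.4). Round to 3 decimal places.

n = 8, Σx = 83, Σy = 196.7, Σxy = 2255.7, Σx² = 1025
Sxx = Σx² − (Σx)²/n = 1025 − 861.125 = 163.875
Sxy = Σxy − (Σx)(Σy)/n = 2255.7 − 2040.7625 = 214.9375
b = Sxy/Sxx = 214.9375/163.875 = 1.311594
a = ȳ − b·x̄ = 24.5875 − 1.311594·10.375 = 10.979710
ŷ(18) = 10.979710 + 1.311594·18 = 34.588406
residual = y − ŷ = 35.4 − 34.588406 = 0.811594

0.812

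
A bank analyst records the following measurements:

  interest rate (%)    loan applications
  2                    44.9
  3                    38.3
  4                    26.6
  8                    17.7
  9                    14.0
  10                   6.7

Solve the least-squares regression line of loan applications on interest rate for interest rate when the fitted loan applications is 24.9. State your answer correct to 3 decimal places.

5.952

n = 6, Σx = 36, Σy = 148.2, Σxy = 645.7, Σx² = 274
Sxx = Σx² − (Σx)²/n = 274 − 216 = 58
Sxy = Σxy − (Σx)(Σy)/n = 645.7 − 889.2 = -243.5
b = Sxy/Sxx = -243.5/58 = -4.198276
a = ȳ − b·x̄ = 24.7 − (-4.198276)·6 = 49.889655
Set a + b·x = 24.9: x = (24.9 − 49.889655) / (-4.198276) = 5.952361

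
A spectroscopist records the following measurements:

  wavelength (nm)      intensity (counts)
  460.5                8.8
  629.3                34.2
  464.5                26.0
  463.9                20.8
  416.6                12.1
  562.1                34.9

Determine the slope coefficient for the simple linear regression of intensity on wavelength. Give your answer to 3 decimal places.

0.115

n = 6, Σx = 2996.9, Σy = 136.8, Σxy = 71958.73, Σx² = 1528554.17
Sxx = Σx² − (Σx)²/n = 1528554.17 − 1496901.601667 = 31652.568333
Sxy = Σxy − (Σx)(Σy)/n = 71958.73 − 68329.32 = 3629.41
b = Sxy/Sxx = 3629.41/31652.568333 = 0.114664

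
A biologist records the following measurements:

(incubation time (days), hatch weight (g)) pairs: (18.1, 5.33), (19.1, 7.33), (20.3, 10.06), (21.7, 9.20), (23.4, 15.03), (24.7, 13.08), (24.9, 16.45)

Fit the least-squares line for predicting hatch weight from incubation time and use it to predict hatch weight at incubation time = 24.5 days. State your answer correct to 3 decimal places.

14.818

n = 7, Σx = 152.2, Σy = 76.48, Σxy = 1724.717, Σx² = 3353.06
Sxx = Σx² − (Σx)²/n = 3353.06 − 3309.262857 = 43.797143
Sxy = Σxy − (Σx)(Σy)/n = 1724.717 − 1662.893714 = 61.823286
b = Sxy/Sxx = 61.823286/43.797143 = 1.411583
a = ȳ − b·x̄ = 10.925714 − 1.411583·21.742857 = -19.766125
ŷ(24.5) = a + b·24.5 = -19.766125 + 1.411583·24.5 = 14.817649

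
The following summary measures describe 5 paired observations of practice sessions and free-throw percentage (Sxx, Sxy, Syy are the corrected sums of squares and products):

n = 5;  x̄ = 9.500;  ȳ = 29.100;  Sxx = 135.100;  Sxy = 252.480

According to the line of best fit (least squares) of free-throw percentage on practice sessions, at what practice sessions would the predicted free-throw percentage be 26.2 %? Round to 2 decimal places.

7.95

b = Sxy/Sxx = 252.48/135.1 = 1.868838
a = ȳ − b·x̄ = 29.1 − 1.868838·9.5 = 11.346040
Set a + b·x = 26.2: x = (26.2 − 11.346040) / 1.868838 = 7.948234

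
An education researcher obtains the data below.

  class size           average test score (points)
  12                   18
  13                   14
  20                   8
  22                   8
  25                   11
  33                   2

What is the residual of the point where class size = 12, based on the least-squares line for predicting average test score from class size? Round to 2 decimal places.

2.20

n = 6, Σx = 125, Σy = 61, Σxy = 1075, Σx² = 2911
Sxx = Σx² − (Σx)²/n = 2911 − 2604.166667 = 306.833333
Sxy = Σxy − (Σx)(Σy)/n = 1075 − 1270.833333 = -195.833333
b = Sxy/Sxx = -195.833333/306.833333 = -0.638240
a = ȳ − b·x̄ = 10.166667 − (-0.638240)·20.833333 = 23.463335
ŷ(12) = 23.463335 + (-0.638240)·12 = 15.804454
residual = y − ŷ = 18 − 15.804454 = 2.195546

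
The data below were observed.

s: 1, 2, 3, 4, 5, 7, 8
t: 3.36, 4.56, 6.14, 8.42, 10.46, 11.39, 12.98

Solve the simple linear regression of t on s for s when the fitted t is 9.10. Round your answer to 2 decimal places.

4.94

n = 7, Σx = 30, Σy = 57.31, Σxy = 300.45, Σx² = 168
Sxx = Σx² − (Σx)²/n = 168 − 128.571429 = 39.428571
Sxy = Σxy − (Σx)(Σy)/n = 300.45 − 245.614286 = 54.835714
b = Sxy/Sxx = 54.835714/39.428571 = 1.390761
a = ȳ − b·x̄ = 8.187143 − 1.390761·4.285714 = 2.226739
Set a + b·x = 9.10: x = (9.10 − 2.226739) / 1.390761 = 4.942087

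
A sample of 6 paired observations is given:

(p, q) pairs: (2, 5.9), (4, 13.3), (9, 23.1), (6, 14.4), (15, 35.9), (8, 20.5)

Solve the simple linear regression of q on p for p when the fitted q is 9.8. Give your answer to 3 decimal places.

3.309

n = 6, Σx = 44, Σy = 113.1, Σxy = 1061.8, Σx² = 426
Sxx = Σx² − (Σx)²/n = 426 − 322.666667 = 103.333333
Sxy = Σxy − (Σx)(Σy)/n = 1061.8 − 829.4 = 232.4
b = Sxy/Sxx = 232.4/103.333333 = 2.249032
a = ȳ − b·x̄ = 18.85 − 2.249032·7.333333 = 2.357097
Set a + b·x = 9.8: x = (9.8 − 2.357097) / 2.249032 = 3.309380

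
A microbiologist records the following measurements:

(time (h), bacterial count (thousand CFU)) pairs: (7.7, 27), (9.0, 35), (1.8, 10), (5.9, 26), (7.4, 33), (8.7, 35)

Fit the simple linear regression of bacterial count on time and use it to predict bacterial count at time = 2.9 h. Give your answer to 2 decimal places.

14.35

n = 6, Σx = 40.5, Σy = 166, Σxy = 1243, Σx² = 308.79
Sxx = Σx² − (Σx)²/n = 308.79 − 273.375 = 35.415
Sxy = Σxy − (Σx)(Σy)/n = 1243 − 1120.5 = 122.5
b = Sxy/Sxx = 122.5/35.415 = 3.458986
a = ȳ − b·x̄ = 27.666667 − 3.458986·6.75 = 4.318509
ŷ(2.9) = a + b·2.9 = 4.318509 + 3.458986·2.9 = 14.349569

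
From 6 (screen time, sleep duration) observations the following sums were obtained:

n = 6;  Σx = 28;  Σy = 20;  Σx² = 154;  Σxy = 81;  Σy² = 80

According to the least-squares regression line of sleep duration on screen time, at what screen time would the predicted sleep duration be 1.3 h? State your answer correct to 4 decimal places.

Sxx = Σx² − (Σx)²/n = 154 − 130.666667 = 23.333333
Sxy = Σxy − (Σx)(Σy)/n = 81 − 93.333333 = -12.333333
b = Sxy/Sxx = -12.333333/23.333333 = -0.528571
a = ȳ − b·x̄ = 3.333333 − (-0.528571)·4.666667 = 5.8
Set a + b·x = 1.3: x = (1.3 − 5.8) / (-0.528571) = 8.513514

8.5135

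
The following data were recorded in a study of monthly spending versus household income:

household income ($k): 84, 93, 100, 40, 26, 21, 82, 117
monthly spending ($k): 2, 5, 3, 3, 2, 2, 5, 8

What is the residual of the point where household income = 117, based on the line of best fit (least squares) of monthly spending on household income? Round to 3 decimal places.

2.318

n = 8, Σx = 563, Σy = 30, Σxy = 2493, Σx² = 48835
Sxx = Σx² − (Σx)²/n = 48835 − 39621.125 = 9213.875
Sxy = Σxy − (Σx)(Σy)/n = 2493 − 2111.25 = 381.75
b = Sxy/Sxx = 381.75/9213.875 = 0.041432
a = ȳ − b·x̄ = 3.75 − 0.041432·70.375 = 0.834217
ŷ(117) = 0.834217 + 0.041432·117 = 5.681771
residual = y − ŷ = 8 − 5.681771 = 2.318229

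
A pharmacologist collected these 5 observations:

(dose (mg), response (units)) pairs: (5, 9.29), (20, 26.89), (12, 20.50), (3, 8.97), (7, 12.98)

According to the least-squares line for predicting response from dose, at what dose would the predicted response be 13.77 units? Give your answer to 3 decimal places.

n = 5, Σx = 47, Σy = 78.63, Σxy = 948.02, Σx² = 627
Sxx = Σx² − (Σx)²/n = 627 − 441.8 = 185.2
Sxy = Σxy − (Σx)(Σy)/n = 948.02 − 739.122 = 208.898
b = Sxy/Sxx = 208.898/185.2 = 1.127959
a = ȳ − b·x̄ = 15.726 − 1.127959·9.4 = 5.123186
Set a + b·x = 13.77: x = (13.77 − 5.123186) / 1.127959 = 7.665894

7.666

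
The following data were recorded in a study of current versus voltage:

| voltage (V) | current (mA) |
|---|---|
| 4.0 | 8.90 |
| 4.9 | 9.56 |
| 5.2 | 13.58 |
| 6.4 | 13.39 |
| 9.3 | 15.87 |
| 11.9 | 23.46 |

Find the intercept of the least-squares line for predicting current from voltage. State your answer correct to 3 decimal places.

n = 6, Σx = 41.7, Σy = 84.76, Σxy = 665.521, Σx² = 336.11
Sxx = Σx² − (Σx)²/n = 336.11 − 289.815 = 46.295
Sxy = Σxy − (Σx)(Σy)/n = 665.521 − 589.082 = 76.439
b = Sxy/Sxx = 76.439/46.295 = 1.651129
a = ȳ − b·x̄ = 14.126667 − 1.651129·6.95 = 2.651323

2.651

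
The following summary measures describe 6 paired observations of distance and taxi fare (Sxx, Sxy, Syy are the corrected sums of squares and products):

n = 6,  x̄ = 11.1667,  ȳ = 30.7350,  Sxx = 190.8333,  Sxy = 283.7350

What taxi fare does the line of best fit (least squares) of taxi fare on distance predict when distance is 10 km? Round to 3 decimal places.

29.000

b = Sxy/Sxx = 283.735/190.8333 = 1.486821
a = ȳ − b·x̄ = 30.735 − 1.486821·11.1667 = 14.132113
ŷ(10) = a + b·10 = 14.132113 + 1.486821·10 = 29.000326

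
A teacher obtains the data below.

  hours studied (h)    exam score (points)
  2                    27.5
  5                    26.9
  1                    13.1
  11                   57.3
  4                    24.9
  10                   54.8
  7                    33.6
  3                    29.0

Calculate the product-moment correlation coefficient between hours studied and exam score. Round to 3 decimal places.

n = 8, Σx = 43, Σy = 267.1, Σxy = 1802.7, Σx² = 325, Σy² = 10527.77
Sxx = Σx² − (Σx)²/n = 325 − 231.125 = 93.875
Sxy = Σxy − (Σx)(Σy)/n = 1802.7 − 1435.6625 = 367.0375
Syy = Σy² − (Σy)²/n = 10527.77 − 8917.80125 = 1609.96875
r = Sxy/√(Sxx·Syy) = 367.0375/√(151135.816406) = 367.0375/388.761902 = 0.944119

0.944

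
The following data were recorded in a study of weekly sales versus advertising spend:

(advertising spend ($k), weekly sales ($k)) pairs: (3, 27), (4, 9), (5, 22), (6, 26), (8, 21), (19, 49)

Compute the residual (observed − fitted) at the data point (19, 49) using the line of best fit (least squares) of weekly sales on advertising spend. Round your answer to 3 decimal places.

n = 6, Σx = 45, Σy = 154, Σxy = 1482, Σx² = 511
Sxx = Σx² − (Σx)²/n = 511 − 337.5 = 173.5
Sxy = Σxy − (Σx)(Σy)/n = 1482 − 1155 = 327
b = Sxy/Sxx = 327/173.5 = 1.884726
a = ȳ − b·x̄ = 25.666667 − 1.884726·7.5 = 11.531220
ŷ(19) = 11.531220 + 1.884726·19 = 47.341018
residual = y − ŷ = 49 − 47.341018 = 1.658982

1.659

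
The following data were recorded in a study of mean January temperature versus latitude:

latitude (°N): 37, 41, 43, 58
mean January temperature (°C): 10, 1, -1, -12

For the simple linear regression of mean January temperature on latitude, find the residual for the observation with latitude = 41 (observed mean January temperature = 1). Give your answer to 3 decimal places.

n = 4, Σx = 179, Σy = -2, Σxy = -328, Σx² = 8263
Sxx = Σx² − (Σx)²/n = 8263 − 8010.25 = 252.75
Sxy = Σxy − (Σx)(Σy)/n = -328 − (-89.5) = -238.5
b = Sxy/Sxx = -238.5/252.75 = -0.943620
a = ȳ − b·x̄ = -0.5 − (-0.943620)·44.75 = 41.727003
ŷ(41) = 41.727003 + (-0.943620)·41 = 3.038576
residual = y − ŷ = 1 − 3.038576 = -2.038576

-2.039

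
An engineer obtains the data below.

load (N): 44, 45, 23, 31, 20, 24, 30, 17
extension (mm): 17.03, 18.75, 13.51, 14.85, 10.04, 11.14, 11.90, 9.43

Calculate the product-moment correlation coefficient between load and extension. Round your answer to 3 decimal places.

0.936

n = 8, Σx = 234, Σy = 106.65, Σxy = 3349.62, Σx² = 7616, Σy² = 1500.0621
Sxx = Σx² − (Σx)²/n = 7616 − 6844.5 = 771.5
Sxy = Σxy − (Σx)(Σy)/n = 3349.62 − 3119.5125 = 230.1075
Syy = Σy² − (Σy)²/n = 1500.0621 − 1421.777812 = 78.284288
r = Sxy/√(Sxx·Syy) = 230.1075/√(60396.327806) = 230.1075/245.756643 = 0.936323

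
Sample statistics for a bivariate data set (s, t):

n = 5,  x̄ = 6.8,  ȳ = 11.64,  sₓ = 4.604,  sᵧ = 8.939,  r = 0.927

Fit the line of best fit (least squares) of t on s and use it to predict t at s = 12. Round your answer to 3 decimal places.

20.999

b = r · sᵧ/sₓ = 0.927 · 8.939/4.604 = 1.799838
a = ȳ − b·x̄ = 11.64 − 1.799838·6.8 = -0.598897
ŷ(12) = a + b·12 = -0.598897 + 1.799838·12 = 20.999156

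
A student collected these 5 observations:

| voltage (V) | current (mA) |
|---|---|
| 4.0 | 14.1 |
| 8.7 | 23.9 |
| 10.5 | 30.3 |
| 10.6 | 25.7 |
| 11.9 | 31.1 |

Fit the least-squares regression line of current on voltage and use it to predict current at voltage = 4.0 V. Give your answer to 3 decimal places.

14.047

n = 5, Σx = 45.7, Σy = 125.1, Σxy = 1224.99, Σx² = 455.91
Sxx = Σx² − (Σx)²/n = 455.91 − 417.698 = 38.212
Sxy = Σxy − (Σx)(Σy)/n = 1224.99 − 1143.414 = 81.576
b = Sxy/Sxx = 81.576/38.212 = 2.134827
a = ȳ − b·x̄ = 25.02 − 2.134827·9.14 = 5.507683
ŷ(4.0) = a + b·4.0 = 5.507683 + 2.134827·4 = 14.046990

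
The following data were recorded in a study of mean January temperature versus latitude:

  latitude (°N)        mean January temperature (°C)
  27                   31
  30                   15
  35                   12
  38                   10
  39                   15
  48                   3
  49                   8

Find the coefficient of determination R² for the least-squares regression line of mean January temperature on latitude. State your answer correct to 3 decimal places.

n = 7, Σx = 266, Σy = 94, Σxy = 3208, Σx² = 10524, Σy² = 1728
Sxx = Σx² − (Σx)²/n = 10524 − 10108 = 416
Sxy = Σxy − (Σx)(Σy)/n = 3208 − 3572 = -364
Syy = Σy² − (Σy)²/n = 1728 − 1262.285714 = 465.714286
R² = Sxy²/(Sxx·Syy) = (-364)²/(416·465.714286) = 0.683896

0.684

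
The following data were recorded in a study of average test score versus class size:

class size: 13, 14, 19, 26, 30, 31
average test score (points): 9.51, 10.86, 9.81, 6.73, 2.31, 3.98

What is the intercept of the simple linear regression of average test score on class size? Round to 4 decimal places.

16.2037

n = 6, Σx = 133, Σy = 43.2, Σxy = 829.72, Σx² = 3263
Sxx = Σx² − (Σx)²/n = 3263 − 2948.166667 = 314.833333
Sxy = Σxy − (Σx)(Σy)/n = 829.72 − 957.6 = -127.88
b = Sxy/Sxx = -127.88/314.833333 = -0.406183
a = ȳ − b·x̄ = 7.2 − (-0.406183)·22.166667 = 16.203727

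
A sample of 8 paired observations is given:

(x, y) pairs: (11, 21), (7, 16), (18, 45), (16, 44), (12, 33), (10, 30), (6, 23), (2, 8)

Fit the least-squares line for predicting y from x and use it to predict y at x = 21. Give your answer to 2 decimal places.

52.61

n = 8, Σx = 82, Σy = 220, Σxy = 2707, Σx² = 1034
Sxx = Σx² − (Σx)²/n = 1034 − 840.5 = 193.5
Sxy = Σxy − (Σx)(Σy)/n = 2707 − 2255 = 452
b = Sxy/Sxx = 452/193.5 = 2.335917
a = ȳ − b·x̄ = 27.5 − 2.335917·10.25 = 3.556848
ŷ(21) = a + b·21 = 3.556848 + 2.335917·21 = 52.611111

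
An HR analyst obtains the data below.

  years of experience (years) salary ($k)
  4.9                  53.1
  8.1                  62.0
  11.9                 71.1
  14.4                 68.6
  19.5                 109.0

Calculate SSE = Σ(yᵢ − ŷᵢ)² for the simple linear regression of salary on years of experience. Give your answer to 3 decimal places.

n = 5, Σx = 58.8, Σy = 363.8, Σxy = 4721.82, Σx² = 818.84, Σy² = 28305.78
Sxx = Σx² − (Σx)²/n = 818.84 − 691.488 = 127.352
Sxy = Σxy − (Σx)(Σy)/n = 4721.82 − 4278.288 = 443.532
Syy = Σy² − (Σy)²/n = 28305.78 − 26470.088 = 1835.692
b = Sxy/Sxx = 443.532/127.352 = 3.482725
SSE = Syy − b·Sxy = 1835.692 − 3.482725·443.532 = 290.991995

290.992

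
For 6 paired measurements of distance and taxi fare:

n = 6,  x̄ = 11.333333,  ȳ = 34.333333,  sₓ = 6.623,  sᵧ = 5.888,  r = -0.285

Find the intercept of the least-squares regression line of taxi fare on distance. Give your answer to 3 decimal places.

b = r · sᵧ/sₓ = -0.285 · 5.888/6.623 = -0.253372
a = ȳ − b·x̄ = 34.333333 − (-0.253372)·11.333333 = 37.204878

37.205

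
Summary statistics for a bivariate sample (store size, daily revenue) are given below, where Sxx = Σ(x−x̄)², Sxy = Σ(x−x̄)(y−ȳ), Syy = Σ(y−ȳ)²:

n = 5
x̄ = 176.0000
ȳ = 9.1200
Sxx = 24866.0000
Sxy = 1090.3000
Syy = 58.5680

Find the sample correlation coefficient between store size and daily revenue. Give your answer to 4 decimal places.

0.9035

r = Sxy/√(Sxx·Syy) = 1090.3/√(1456351.888) = 1090.3/1206.794054 = 0.903468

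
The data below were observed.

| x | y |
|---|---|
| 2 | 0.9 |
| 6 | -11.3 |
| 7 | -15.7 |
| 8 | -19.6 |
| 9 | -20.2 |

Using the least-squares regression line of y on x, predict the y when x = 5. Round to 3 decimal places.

n = 5, Σx = 32, Σy = -65.9, Σxy = -514.5, Σx² = 234
Sxx = Σx² − (Σx)²/n = 234 − 204.8 = 29.2
Sxy = Σxy − (Σx)(Σy)/n = -514.5 − (-421.76) = -92.74
b = Sxy/Sxx = -92.74/29.2 = -3.176027
a = ȳ − b·x̄ = -13.18 − (-3.176027)·6.4 = 7.146575
ŷ(5) = a + b·5 = 7.146575 + (-3.176027)·5 = -8.733562

-8.734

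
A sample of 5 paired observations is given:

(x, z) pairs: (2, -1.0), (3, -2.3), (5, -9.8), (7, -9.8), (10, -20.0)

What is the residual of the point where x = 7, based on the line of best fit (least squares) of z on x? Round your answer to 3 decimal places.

2.463

n = 5, Σx = 27, Σy = -42.9, Σxy = -326.5, Σx² = 187
Sxx = Σx² − (Σx)²/n = 187 − 145.8 = 41.2
Sxy = Σxy − (Σx)(Σy)/n = -326.5 − (-231.66) = -94.84
b = Sxy/Sxx = -94.84/41.2 = -2.301942
a = ȳ − b·x̄ = -8.58 − (-2.301942)·5.4 = 3.850485
ŷ(7) = 3.850485 + (-2.301942)·7 = -12.263107
residual = y − ŷ = -9.8 − (-12.263107) = 2.463107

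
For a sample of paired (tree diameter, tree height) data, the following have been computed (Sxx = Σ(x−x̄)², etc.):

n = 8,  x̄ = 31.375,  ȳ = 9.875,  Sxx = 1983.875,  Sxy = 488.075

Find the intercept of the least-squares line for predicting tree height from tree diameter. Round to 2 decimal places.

b = Sxy/Sxx = 488.075/1983.875 = 0.246021
a = ȳ − b·x̄ = 9.875 − 0.246021·31.375 = 2.156090

2.16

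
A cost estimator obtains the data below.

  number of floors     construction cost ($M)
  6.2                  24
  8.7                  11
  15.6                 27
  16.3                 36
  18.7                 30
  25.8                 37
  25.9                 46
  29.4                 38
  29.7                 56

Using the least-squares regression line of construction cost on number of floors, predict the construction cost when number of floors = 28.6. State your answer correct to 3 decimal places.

n = 9, Σx = 176.3, Σy = 305, Σxy = 6739.9, Σx² = 4055.77
Sxx = Σx² − (Σx)²/n = 4055.77 − 3453.521111 = 602.248889
Sxy = Σxy − (Σx)(Σy)/n = 6739.9 − 5974.611111 = 765.288889
b = Sxy/Sxx = 765.288889/602.248889 = 1.270719
a = ȳ − b·x̄ = 33.888889 − 1.270719·19.588889 = 8.996923
ŷ(28.6) = a + b·28.6 = 8.996923 + 1.270719·28.6 = 45.339476

45.339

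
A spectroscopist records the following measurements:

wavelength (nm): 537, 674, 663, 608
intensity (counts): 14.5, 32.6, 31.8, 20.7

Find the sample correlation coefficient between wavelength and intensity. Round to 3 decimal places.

n = 4, Σx = 2482, Σy = 99.6, Σxy = 63427.9, Σx² = 1551878, Σy² = 2712.74
Sxx = Σx² − (Σx)²/n = 1551878 − 1540081 = 11797
Sxy = Σxy − (Σx)(Σy)/n = 63427.9 − 61801.8 = 1626.1
Syy = Σy² − (Σy)²/n = 2712.74 − 2480.04 = 232.7
r = Sxy/√(Sxx·Syy) = 1626.1/√(2745161.9) = 1626.1/1656.853011 = 0.981439

0.981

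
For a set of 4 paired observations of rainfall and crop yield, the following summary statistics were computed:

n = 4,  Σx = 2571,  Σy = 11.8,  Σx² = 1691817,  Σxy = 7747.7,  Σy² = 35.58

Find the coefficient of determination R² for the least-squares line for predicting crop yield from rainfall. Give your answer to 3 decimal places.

0.881

Sxx = Σx² − (Σx)²/n = 1691817 − 1652510.25 = 39306.75
Sxy = Σxy − (Σx)(Σy)/n = 7747.7 − 7584.45 = 163.25
Syy = Σy² − (Σy)²/n = 35.58 − 34.81 = 0.77
R² = Sxy²/(Sxx·Syy) = (163.25)²/(39306.75·0.77) = 0.880539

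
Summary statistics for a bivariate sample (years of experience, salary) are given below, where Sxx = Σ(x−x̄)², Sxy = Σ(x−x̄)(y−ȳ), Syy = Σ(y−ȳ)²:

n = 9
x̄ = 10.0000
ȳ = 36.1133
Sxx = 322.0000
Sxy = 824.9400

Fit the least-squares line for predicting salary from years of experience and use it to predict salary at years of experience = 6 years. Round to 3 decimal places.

b = Sxy/Sxx = 824.94/322 = 2.561925
a = ȳ − b·x̄ = 36.1133 − 2.561925·10 = 10.494045
ŷ(6) = a + b·6 = 10.494045 + 2.561925·6 = 25.865598

25.866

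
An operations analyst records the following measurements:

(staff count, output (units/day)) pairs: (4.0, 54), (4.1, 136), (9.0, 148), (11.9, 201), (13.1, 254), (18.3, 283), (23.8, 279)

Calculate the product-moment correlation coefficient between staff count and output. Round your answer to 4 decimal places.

n = 7, Σx = 84.2, Σy = 1355, Σxy = 19644, Σx² = 1328.36, Σy² = 306163
Sxx = Σx² − (Σx)²/n = 1328.36 − 1012.805714 = 315.554286
Sxy = Σxy − (Σx)(Σy)/n = 19644 − 16298.714286 = 3345.285714
Syy = Σy² − (Σy)²/n = 306163 − 262289.285714 = 43873.714286
r = Sxy/√(Sxx·Syy) = 3345.285714/√(13844538.573061) = 3345.285714/3720.824986 = 0.899071

0.8991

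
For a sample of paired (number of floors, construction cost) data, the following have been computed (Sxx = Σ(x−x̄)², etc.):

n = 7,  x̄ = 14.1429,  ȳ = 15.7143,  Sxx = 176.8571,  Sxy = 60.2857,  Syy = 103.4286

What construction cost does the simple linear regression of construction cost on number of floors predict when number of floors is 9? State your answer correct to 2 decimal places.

13.96

b = Sxy/Sxx = 60.2857/176.8571 = 0.340872
a = ȳ − b·x̄ = 15.7143 − 0.340872·14.1429 = 10.893376
ŷ(9) = a + b·9 = 10.893376 + 0.340872·9 = 13.961227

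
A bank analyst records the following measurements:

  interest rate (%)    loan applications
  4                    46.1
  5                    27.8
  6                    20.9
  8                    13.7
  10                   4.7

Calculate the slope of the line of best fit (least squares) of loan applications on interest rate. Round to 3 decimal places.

-6.109

n = 5, Σx = 33, Σy = 113.2, Σxy = 605.4, Σx² = 241
Sxx = Σx² − (Σx)²/n = 241 − 217.8 = 23.2
Sxy = Σxy − (Σx)(Σy)/n = 605.4 − 747.12 = -141.72
b = Sxy/Sxx = -141.72/23.2 = -6.108621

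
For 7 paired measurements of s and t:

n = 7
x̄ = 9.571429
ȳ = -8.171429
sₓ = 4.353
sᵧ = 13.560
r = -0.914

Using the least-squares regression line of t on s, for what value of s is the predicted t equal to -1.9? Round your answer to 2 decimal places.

7.37

b = r · sᵧ/sₓ = -0.914 · 13.56/4.353 = -2.847195
a = ȳ − b·x̄ = -8.171429 − (-2.847195)·9.571429 = 19.080296
Set a + b·x = -1.9: x = (-1.9 − 19.080296) / (-2.847195) = 7.368760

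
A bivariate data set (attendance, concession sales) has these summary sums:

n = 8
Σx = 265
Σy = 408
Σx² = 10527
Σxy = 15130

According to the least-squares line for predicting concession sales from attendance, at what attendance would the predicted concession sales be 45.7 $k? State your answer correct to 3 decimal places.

Sxx = Σx² − (Σx)²/n = 10527 − 8778.125 = 1748.875
Sxy = Σxy − (Σx)(Σy)/n = 15130 − 13515 = 1615
b = Sxy/Sxx = 1615/1748.875 = 0.923451
a = ȳ − b·x̄ = 51 − 0.923451·33.125 = 20.410693
Set a + b·x = 45.7: x = (45.7 − 20.410693) / 0.923451 = 27.385658

27.386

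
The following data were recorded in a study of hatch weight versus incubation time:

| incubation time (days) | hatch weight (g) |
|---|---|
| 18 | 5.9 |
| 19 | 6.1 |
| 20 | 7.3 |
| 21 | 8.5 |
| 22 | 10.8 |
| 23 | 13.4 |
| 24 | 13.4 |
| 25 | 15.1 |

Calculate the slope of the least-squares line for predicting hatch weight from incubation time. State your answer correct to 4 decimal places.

1.4464

n = 8, Σx = 172, Σy = 80.5, Σxy = 1791.5, Σx² = 3740
Sxx = Σx² − (Σx)²/n = 3740 − 3698 = 42
Sxy = Σxy − (Σx)(Σy)/n = 1791.5 − 1730.75 = 60.75
b = Sxy/Sxx = 60.75/42 = 1.446429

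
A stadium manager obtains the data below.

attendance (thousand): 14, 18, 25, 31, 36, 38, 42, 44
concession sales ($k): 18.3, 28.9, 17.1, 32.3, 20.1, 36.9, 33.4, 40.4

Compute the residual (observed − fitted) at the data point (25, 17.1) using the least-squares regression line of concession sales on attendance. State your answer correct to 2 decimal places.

n = 8, Σx = 248, Σy = 227.4, Σxy = 7511.4, Σx² = 8546
Sxx = Σx² − (Σx)²/n = 8546 − 7688 = 858
Sxy = Σxy − (Σx)(Σy)/n = 7511.4 − 7049.4 = 462
b = Sxy/Sxx = 462/858 = 0.538462
a = ȳ − b·x̄ = 28.425 − 0.538462·31 = 11.732692
ŷ(25) = 11.732692 + 0.538462·25 = 25.194231
residual = y − ŷ = 17.1 − 25.194231 = -8.094231

-8.09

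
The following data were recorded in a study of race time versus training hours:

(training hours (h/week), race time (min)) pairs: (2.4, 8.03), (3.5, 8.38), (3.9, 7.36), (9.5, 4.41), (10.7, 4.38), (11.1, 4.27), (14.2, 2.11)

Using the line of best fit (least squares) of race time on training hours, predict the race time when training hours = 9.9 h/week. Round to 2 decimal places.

4.54

n = 7, Σx = 55.3, Σy = 38.94, Σxy = 243.426, Σx² = 562.81
Sxx = Σx² − (Σx)²/n = 562.81 − 436.87 = 125.94
Sxy = Σxy − (Σx)(Σy)/n = 243.426 − 307.626 = -64.2
b = Sxy/Sxx = -64.2/125.94 = -0.509767
a = ȳ − b·x̄ = 5.562857 − (-0.509767)·7.9 = 9.590013
ŷ(9.9) = a + b·9.9 = 9.590013 + (-0.509767)·9.9 = 4.543324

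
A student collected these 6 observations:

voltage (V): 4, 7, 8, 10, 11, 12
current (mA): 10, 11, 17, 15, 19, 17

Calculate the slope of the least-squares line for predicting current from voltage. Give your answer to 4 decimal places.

n = 6, Σx = 52, Σy = 89, Σxy = 816, Σx² = 494
Sxx = Σx² − (Σx)²/n = 494 − 450.666667 = 43.333333
Sxy = Σxy − (Σx)(Σy)/n = 816 − 771.333333 = 44.666667
b = Sxy/Sxx = 44.666667/43.333333 = 1.030769

1.0308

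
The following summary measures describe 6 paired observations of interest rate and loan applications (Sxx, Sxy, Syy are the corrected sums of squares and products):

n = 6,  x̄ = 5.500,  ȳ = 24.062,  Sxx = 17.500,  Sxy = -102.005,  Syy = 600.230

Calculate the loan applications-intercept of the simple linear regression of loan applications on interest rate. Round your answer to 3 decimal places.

b = Sxy/Sxx = -102.005/17.5 = -5.828857
a = ȳ − b·x̄ = 24.062 − (-5.828857)·5.5 = 56.120714

56.121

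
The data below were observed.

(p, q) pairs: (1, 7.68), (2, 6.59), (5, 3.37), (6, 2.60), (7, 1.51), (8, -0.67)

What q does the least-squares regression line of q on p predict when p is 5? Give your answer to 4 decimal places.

3.3272

n = 6, Σx = 29, Σy = 21.08, Σxy = 58.52, Σx² = 179
Sxx = Σx² − (Σx)²/n = 179 − 140.166667 = 38.833333
Sxy = Σxy − (Σx)(Σy)/n = 58.52 − 101.886667 = -43.366667
b = Sxy/Sxx = -43.366667/38.833333 = -1.116738
a = ȳ − b·x̄ = 3.513333 − (-1.116738)·4.833333 = 8.910901
ŷ(5) = a + b·5 = 8.910901 + (-1.116738)·5 = 3.327210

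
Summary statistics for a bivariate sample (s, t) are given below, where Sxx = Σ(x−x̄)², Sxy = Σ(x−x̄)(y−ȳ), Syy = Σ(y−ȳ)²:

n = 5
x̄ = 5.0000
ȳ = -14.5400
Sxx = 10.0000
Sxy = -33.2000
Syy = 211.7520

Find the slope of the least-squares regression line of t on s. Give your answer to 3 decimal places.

-3.320

b = Sxy/Sxx = -33.2/10 = -3.32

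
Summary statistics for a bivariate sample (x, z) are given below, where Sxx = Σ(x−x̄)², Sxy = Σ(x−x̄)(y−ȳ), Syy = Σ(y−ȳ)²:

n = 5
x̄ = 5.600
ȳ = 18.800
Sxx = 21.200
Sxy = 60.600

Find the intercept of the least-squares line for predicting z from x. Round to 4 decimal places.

2.7925

b = Sxy/Sxx = 60.6/21.2 = 2.858491
a = ȳ − b·x̄ = 18.8 − 2.858491·5.6 = 2.792453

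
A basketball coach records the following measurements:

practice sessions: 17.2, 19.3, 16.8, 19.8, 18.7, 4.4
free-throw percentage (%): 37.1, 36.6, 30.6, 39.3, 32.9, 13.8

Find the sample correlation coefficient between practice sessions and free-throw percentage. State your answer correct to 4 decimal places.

0.9650

n = 6, Σx = 96.2, Σy = 190.3, Σxy = 3312.67, Σx² = 1711.66, Σy² = 6469.67
Sxx = Σx² − (Σx)²/n = 1711.66 − 1542.406667 = 169.253333
Sxy = Σxy − (Σx)(Σy)/n = 3312.67 − 3051.143333 = 261.526667
Syy = Σy² − (Σy)²/n = 6469.67 − 6035.681667 = 433.988333
r = Sxy/√(Sxx·Syy) = 261.526667/√(73453.972044) = 261.526667/271.023933 = 0.964958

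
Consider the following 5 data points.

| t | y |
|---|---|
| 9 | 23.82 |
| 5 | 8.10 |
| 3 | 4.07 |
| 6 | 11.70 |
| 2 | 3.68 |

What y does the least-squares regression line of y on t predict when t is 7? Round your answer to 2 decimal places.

n = 5, Σx = 25, Σy = 51.37, Σxy = 344.65, Σx² = 155
Sxx = Σx² − (Σx)²/n = 155 − 125 = 30
Sxy = Σxy − (Σx)(Σy)/n = 344.65 − 256.85 = 87.8
b = Sxy/Sxx = 87.8/30 = 2.926667
a = ȳ − b·x̄ = 10.274 − 2.926667·5 = -4.359333
ŷ(7) = a + b·7 = -4.359333 + 2.926667·7 = 16.127333

16.13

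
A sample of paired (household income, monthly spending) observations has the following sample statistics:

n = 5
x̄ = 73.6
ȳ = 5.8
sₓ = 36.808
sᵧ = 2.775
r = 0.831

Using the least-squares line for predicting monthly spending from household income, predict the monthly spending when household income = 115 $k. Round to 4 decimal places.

b = r · sᵧ/sₓ = 0.831 · 2.775/36.808 = 0.062650
a = ȳ − b·x̄ = 5.8 − 0.062650·73.6 = 1.188952
ŷ(115) = a + b·115 = 1.188952 + 0.062650·115 = 8.393714

8.3937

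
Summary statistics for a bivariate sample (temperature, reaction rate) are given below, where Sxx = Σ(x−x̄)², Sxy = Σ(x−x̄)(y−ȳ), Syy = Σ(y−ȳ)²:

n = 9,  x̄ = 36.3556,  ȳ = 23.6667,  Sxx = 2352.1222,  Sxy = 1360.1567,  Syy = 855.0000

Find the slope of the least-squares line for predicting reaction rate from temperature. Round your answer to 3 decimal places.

b = Sxy/Sxx = 1360.1567/2352.1222 = 0.578268

0.578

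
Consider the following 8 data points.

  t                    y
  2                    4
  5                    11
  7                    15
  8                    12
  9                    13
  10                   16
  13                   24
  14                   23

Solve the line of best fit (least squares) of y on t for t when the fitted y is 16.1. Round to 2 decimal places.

9.36

n = 8, Σx = 68, Σy = 118, Σxy = 1175, Σx² = 688
Sxx = Σx² − (Σx)²/n = 688 − 578 = 110
Sxy = Σxy − (Σx)(Σy)/n = 1175 − 1003 = 172
b = Sxy/Sxx = 172/110 = 1.563636
a = ȳ − b·x̄ = 14.75 − 1.563636·8.5 = 1.459091
Set a + b·x = 16.1: x = (16.1 − 1.459091) / 1.563636 = 9.363372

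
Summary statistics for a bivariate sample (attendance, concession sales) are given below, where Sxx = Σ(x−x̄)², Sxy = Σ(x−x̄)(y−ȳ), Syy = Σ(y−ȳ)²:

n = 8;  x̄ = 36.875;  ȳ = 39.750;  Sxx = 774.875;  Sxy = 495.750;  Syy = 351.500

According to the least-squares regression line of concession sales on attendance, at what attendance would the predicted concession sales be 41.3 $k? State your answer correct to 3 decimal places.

b = Sxy/Sxx = 495.75/774.875 = 0.639781
a = ȳ − b·x̄ = 39.75 − 0.639781·36.875 = 16.158090
Set a + b·x = 41.3: x = (41.3 − 16.158090) / 0.639781 = 39.297705

39.298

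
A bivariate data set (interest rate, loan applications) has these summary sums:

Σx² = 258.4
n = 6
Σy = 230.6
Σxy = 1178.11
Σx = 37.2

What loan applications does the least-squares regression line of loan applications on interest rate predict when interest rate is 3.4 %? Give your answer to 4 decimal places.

63.8119

Sxx = Σx² − (Σx)²/n = 258.4 − 230.64 = 27.76
Sxy = Σxy − (Σx)(Σy)/n = 1178.11 − 1429.72 = -251.61
b = Sxy/Sxx = -251.61/27.76 = -9.063761
a = ȳ − b·x̄ = 38.433333 − (-9.063761)·6.2 = 94.628650
ŷ(3.4) = a + b·3.4 = 94.628650 + (-9.063761)·3.4 = 63.811864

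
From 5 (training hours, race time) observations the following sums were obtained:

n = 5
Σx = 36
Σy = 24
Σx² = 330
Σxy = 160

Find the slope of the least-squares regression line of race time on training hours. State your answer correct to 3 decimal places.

-0.181

Sxx = Σx² − (Σx)²/n = 330 − 259.2 = 70.8
Sxy = Σxy − (Σx)(Σy)/n = 160 − 172.8 = -12.8
b = Sxy/Sxx = -12.8/70.8 = -0.180791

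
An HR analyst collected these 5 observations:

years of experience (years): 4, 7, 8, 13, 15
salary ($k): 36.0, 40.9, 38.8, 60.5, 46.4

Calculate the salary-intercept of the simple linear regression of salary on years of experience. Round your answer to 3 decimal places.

n = 5, Σx = 47, Σy = 222.6, Σxy = 2223.2, Σx² = 523
Sxx = Σx² − (Σx)²/n = 523 − 441.8 = 81.2
Sxy = Σxy − (Σx)(Σy)/n = 2223.2 − 2092.44 = 130.76
b = Sxy/Sxx = 130.76/81.2 = 1.610345
a = ȳ − b·x̄ = 44.52 − 1.610345·9.4 = 29.382759

29.383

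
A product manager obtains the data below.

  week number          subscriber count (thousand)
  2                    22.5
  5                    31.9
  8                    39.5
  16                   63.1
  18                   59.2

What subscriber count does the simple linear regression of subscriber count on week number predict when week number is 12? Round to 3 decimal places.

n = 5, Σx = 49, Σy = 216.2, Σxy = 2595.7, Σx² = 673
Sxx = Σx² − (Σx)²/n = 673 − 480.2 = 192.8
Sxy = Σxy − (Σx)(Σy)/n = 2595.7 − 2118.76 = 476.94
b = Sxy/Sxx = 476.94/192.8 = 2.473755
a = ȳ − b·x̄ = 43.24 − 2.473755·9.8 = 18.997199
ŷ(12) = a + b·12 = 18.997199 + 2.473755·12 = 48.682261

48.682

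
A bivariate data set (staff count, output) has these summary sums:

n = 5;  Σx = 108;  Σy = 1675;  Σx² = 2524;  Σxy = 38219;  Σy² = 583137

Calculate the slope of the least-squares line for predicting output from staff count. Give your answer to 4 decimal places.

Sxx = Σx² − (Σx)²/n = 2524 − 2332.8 = 191.2
Sxy = Σxy − (Σx)(Σy)/n = 38219 − 36180 = 2039
b = Sxy/Sxx = 2039/191.2 = 10.664226

10.6642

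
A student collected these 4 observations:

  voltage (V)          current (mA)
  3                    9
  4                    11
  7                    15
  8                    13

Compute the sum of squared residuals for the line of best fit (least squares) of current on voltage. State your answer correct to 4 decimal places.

4.9412

n = 4, Σx = 22, Σy = 48, Σxy = 280, Σx² = 138, Σy² = 596
Sxx = Σx² − (Σx)²/n = 138 − 121 = 17
Sxy = Σxy − (Σx)(Σy)/n = 280 − 264 = 16
Syy = Σy² − (Σy)²/n = 596 − 576 = 20
b = Sxy/Sxx = 16/17 = 0.941176
SSE = Syy − b·Sxy = 20 − 0.941176·16 = 4.941176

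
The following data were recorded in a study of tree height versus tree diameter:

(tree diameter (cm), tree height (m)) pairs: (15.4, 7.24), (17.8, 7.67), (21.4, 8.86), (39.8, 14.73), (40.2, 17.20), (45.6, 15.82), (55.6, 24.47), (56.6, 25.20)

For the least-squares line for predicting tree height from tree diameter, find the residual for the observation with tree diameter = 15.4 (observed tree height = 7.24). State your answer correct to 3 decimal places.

n = 8, Σx = 292.4, Σy = 121.19, Σxy = 5223.564, Σx² = 12586.32
Sxx = Σx² − (Σx)²/n = 12586.32 − 10687.22 = 1899.1
Sxy = Σxy − (Σx)(Σy)/n = 5223.564 − 4429.4945 = 794.0695
b = Sxy/Sxx = 794.0695/1899.1 = 0.418129
a = ȳ − b·x̄ = 15.14875 − 0.418129·36.55 = -0.133879
ŷ(15.4) = -0.133879 + 0.418129·15.4 = 6.305314
residual = y − ŷ = 7.24 − 6.305314 = 0.934686

0.935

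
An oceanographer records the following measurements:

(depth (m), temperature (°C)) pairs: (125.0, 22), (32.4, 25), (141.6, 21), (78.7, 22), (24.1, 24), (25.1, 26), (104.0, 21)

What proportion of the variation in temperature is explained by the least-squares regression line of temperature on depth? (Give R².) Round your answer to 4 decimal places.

n = 7, Σx = 530.9, Σy = 161, Σxy = 11680, Σx² = 54945.83, Σy² = 3727
Sxx = Σx² − (Σx)²/n = 54945.83 − 40264.972857 = 14680.857143
Sxy = Σxy − (Σx)(Σy)/n = 11680 − 12210.7 = -530.7
Syy = Σy² − (Σy)²/n = 3727 − 3703 = 24
R² = Sxy²/(Sxx·Syy) = (-530.7)²/(14680.857143·24) = 0.799347

0.7993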